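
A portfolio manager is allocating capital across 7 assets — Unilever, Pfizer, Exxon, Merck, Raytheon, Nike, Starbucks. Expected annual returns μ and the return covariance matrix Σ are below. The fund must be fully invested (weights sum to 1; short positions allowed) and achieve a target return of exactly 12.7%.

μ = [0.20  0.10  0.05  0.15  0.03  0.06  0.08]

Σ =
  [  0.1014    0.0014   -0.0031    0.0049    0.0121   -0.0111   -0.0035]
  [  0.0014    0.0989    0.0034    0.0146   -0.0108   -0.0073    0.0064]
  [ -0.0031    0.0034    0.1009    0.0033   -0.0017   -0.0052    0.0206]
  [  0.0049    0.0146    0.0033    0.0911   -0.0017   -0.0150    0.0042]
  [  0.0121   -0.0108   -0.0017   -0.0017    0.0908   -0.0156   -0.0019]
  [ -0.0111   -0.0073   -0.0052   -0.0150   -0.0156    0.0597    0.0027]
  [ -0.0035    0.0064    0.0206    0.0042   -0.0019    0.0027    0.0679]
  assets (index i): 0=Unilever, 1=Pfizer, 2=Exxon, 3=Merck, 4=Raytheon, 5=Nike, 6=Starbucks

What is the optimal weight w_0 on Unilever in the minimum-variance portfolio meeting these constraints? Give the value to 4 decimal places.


g=Σ⁻¹μ = [2.0806  0.8744  0.4052  1.6888  0.5704  2.0663  0.9094]
h=Σ⁻¹𝟙 = [10.8313  10.9509  9.1193  12.7438  16.2854  27.9008  10.0450]
a=μᵀg=0.990982  b=𝟙ᵀg=8.595090  c=𝟙ᵀh=97.876406  D=ac−b²=23.118158
λ₁=(c·0.127−b)/D = (97.876406·0.127−8.595090)/23.118158 = 0.165896
λ₂=(a−b·0.127)/D = (0.990982−8.595090·0.127)/23.118158 = -0.004351
w* = 0.165896·g + -0.004351·h:
  w_0 = 0.165896·2.0806 + -0.004351·10.8313 = 0.2980  (Unilever)
  w_1 = 0.165896·0.8744 + -0.004351·10.9509 = 0.0974  (Pfizer)
  w_2 = 0.165896·0.4052 + -0.004351·9.1193 = 0.0275  (Exxon)
  w_3 = 0.165896·1.6888 + -0.004351·12.7438 = 0.2247  (Merck)
  w_4 = 0.165896·0.5704 + -0.004351·16.2854 = 0.0238  (Raytheon)
  w_5 = 0.165896·2.0663 + -0.004351·27.9008 = 0.2214  (Nike)
  w_6 = 0.165896·0.9094 + -0.004351·10.0450 = 0.1072  (Starbucks)
Σw_i=1.0000  μᵀw=0.1270
σ²=wᵀΣw=λ₁·μ_p+λ₂ = 0.165896·0.127 + -0.004351 = 0.016717 ≈ 0.0167

0.2980


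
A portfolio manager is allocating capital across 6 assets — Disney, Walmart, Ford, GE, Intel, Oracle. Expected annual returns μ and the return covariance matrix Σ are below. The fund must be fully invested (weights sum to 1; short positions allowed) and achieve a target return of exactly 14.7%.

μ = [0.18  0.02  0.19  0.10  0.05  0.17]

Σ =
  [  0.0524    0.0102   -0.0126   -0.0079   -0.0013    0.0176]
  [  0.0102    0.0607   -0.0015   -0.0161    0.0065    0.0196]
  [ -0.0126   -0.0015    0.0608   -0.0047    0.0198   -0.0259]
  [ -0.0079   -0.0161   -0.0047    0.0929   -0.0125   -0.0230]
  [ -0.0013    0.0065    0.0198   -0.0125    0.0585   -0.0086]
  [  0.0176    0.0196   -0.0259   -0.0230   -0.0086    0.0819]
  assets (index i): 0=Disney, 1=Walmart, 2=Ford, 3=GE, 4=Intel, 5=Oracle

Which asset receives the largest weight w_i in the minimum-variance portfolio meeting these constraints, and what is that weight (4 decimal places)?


Ford (0.2745)

p=Σ⁻¹μ = [4.0416  -0.8303  5.7634  2.5824  0.2225  3.9771]
q=Σ⁻¹𝟙 = [19.9105  11.2449  26.9895  23.2633  15.3453  21.9198]
a=μᵀp=2.751410  b=𝟙ᵀp=15.756746  c=𝟙ᵀq=118.673217  D=ac−b²=78.243591
λ₁=(c·0.147−b)/D = (118.673217·0.147−15.756746)/78.243591 = 0.021576
λ₂=(a−b·0.147)/D = (2.751410−15.756746·0.147)/78.243591 = 0.005562
w* = 0.021576·p + 0.005562·q:
  w_0 = 0.021576·4.0416 + 0.005562·19.9105 = 0.1979  (Disney)
  w_1 = 0.021576·-0.8303 + 0.005562·11.2449 = 0.0446  (Walmart)
  w_2 = 0.021576·5.7634 + 0.005562·26.9895 = 0.2745  (Ford)
  w_3 = 0.021576·2.5824 + 0.005562·23.2633 = 0.1851  (GE)
  w_4 = 0.021576·0.2225 + 0.005562·15.3453 = 0.0901  (Intel)
  w_5 = 0.021576·3.9771 + 0.005562·21.9198 = 0.2077  (Oracle)
Σw_i=1.0000  μᵀw=0.1470
σ²=wᵀΣw=λ₁·μ_p+λ₂ = 0.021576·0.147 + 0.005562 = 0.008733 ≈ 0.0087


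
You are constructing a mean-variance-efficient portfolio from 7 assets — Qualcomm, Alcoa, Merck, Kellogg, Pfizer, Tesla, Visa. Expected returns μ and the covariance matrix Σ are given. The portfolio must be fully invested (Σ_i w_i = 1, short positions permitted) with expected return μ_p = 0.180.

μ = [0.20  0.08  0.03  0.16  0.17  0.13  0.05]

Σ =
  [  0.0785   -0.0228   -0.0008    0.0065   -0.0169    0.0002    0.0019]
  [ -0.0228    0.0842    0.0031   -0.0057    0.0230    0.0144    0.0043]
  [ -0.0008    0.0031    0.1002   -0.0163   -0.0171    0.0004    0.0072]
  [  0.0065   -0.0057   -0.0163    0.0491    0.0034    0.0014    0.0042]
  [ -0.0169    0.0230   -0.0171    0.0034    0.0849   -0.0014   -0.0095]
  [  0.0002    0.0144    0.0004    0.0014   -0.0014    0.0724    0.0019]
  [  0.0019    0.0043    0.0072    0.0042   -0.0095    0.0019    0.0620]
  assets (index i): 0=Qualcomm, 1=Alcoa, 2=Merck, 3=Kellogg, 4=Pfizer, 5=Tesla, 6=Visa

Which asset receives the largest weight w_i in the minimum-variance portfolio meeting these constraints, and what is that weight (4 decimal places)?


g=Σ⁻¹μ = [3.1180  0.9541  1.1815  3.0705  2.5777  1.5642  0.6466]
h=Σ⁻¹𝟙 = [17.2646  10.4005  15.0632  21.6610  16.2940  11.1462  13.8171]
a=μᵀg=1.900524  b=𝟙ᵀg=13.112470  c=𝟙ᵀh=105.646669  D=ac−b²=28.847175
λ₁=(c·0.180−b)/D = (105.646669·0.180−13.112470)/28.847175 = 0.204662
λ₂=(a−b·0.180)/D = (1.900524−13.112470·0.180)/28.847175 = -0.015936
w* = 0.204662·g + -0.015936·h:
  w_0 = 0.204662·3.1180 + -0.015936·17.2646 = 0.3630  (Qualcomm)
  w_1 = 0.204662·0.9541 + -0.015936·10.4005 = 0.0295  (Alcoa)
  w_2 = 0.204662·1.1815 + -0.015936·15.0632 = 0.0017  (Merck)
  w_3 = 0.204662·3.0705 + -0.015936·21.6610 = 0.2832  (Kellogg)
  w_4 = 0.204662·2.5777 + -0.015936·16.2940 = 0.2679  (Pfizer)
  w_5 = 0.204662·1.5642 + -0.015936·11.1462 = 0.1425  (Tesla)
  w_6 = 0.204662·0.6466 + -0.015936·13.8171 = -0.0879  (Visa)
Σw_i=1.0000  μᵀw=0.1800
σ²=wᵀΣw=λ₁·μ_p+λ₂ = 0.204662·0.180 + -0.015936 = 0.020903 ≈ 0.0209

Qualcomm (0.3630)


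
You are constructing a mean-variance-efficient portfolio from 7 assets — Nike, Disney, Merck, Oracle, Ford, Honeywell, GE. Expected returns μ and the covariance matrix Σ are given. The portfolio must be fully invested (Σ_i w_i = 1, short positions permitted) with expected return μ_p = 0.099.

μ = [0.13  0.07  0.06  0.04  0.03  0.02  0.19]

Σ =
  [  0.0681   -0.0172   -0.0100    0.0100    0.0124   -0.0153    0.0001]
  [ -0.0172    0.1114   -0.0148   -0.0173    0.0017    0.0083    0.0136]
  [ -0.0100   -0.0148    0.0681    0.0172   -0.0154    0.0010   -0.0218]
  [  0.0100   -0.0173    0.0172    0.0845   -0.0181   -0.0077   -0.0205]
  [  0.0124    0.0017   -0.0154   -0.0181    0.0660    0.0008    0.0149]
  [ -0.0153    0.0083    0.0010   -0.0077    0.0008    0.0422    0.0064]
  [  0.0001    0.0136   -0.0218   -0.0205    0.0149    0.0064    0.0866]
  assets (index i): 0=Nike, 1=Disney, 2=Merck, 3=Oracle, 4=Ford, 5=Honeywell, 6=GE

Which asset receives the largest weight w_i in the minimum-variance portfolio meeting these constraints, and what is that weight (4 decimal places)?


Nike (0.2330)

g=Σ⁻¹μ = [2.5752  1.0261  2.1574  0.6694  0.0193  0.8725  2.6636]
h=Σ⁻¹𝟙 = [22.8520  14.2417  24.9934  16.8247  17.3276  29.1425  14.4238]
a=μᵀg=1.086934  b=𝟙ᵀg=9.983459  c=𝟙ᵀh=139.805608  D=ac−b²=52.289987
λ₁=(c·0.099−b)/D = (139.805608·0.099−9.983459)/52.289987 = 0.073767
λ₂=(a−b·0.099)/D = (1.086934−9.983459·0.099)/52.289987 = 0.001885
w* = 0.073767·g + 0.001885·h:
  w_0 = 0.073767·2.5752 + 0.001885·22.8520 = 0.2330  (Nike)
  w_1 = 0.073767·1.0261 + 0.001885·14.2417 = 0.1025  (Disney)
  w_2 = 0.073767·2.1574 + 0.001885·24.9934 = 0.2063  (Merck)
  w_3 = 0.073767·0.6694 + 0.001885·16.8247 = 0.0811  (Oracle)
  w_4 = 0.073767·0.0193 + 0.001885·17.3276 = 0.0341  (Ford)
  w_5 = 0.073767·0.8725 + 0.001885·29.1425 = 0.1193  (Honeywell)
  w_6 = 0.073767·2.6636 + 0.001885·14.4238 = 0.2237  (GE)
Σw_i=1.0000  μᵀw=0.0990
σ²=wᵀΣw=λ₁·μ_p+λ₂ = 0.073767·0.099 + 0.001885 = 0.009188 ≈ 0.0092


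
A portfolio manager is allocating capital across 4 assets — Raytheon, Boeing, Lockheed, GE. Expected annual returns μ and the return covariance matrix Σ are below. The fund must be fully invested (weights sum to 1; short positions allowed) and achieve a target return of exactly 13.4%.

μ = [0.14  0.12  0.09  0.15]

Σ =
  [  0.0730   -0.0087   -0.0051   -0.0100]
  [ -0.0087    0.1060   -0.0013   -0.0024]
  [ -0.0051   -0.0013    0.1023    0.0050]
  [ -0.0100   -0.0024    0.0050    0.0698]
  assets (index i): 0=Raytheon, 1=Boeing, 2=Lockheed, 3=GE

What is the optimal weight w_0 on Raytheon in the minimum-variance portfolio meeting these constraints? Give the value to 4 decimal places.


0.3454

x=Σ⁻¹μ = [2.4890  1.4038  0.9000  2.4894]
y=Σ⁻¹𝟙 = [18.0299  11.4120  10.0084  16.5852]
a=μᵀx=0.971320  b=𝟙ᵀx=7.282158  c=𝟙ᵀy=56.035486  D=ac−b²=1.398552
λ₁=(c·0.134−b)/D = (56.035486·0.134−7.282158)/1.398552 = 0.162023
λ₂=(a−b·0.134)/D = (0.971320−7.282158·0.134)/1.398552 = -0.003210
w* = 0.162023·x + -0.003210·y:
  w_0 = 0.162023·2.4890 + -0.003210·18.0299 = 0.3454  (Raytheon)
  w_1 = 0.162023·1.4038 + -0.003210·11.4120 = 0.1908  (Boeing)
  w_2 = 0.162023·0.9000 + -0.003210·10.0084 = 0.1137  (Lockheed)
  w_3 = 0.162023·2.4894 + -0.003210·16.5852 = 0.3501  (GE)
Σw_i=1.0000  μᵀw=0.1340
σ²=wᵀΣw=λ₁·μ_p+λ₂ = 0.162023·0.134 + -0.003210 = 0.018501 ≈ 0.0185


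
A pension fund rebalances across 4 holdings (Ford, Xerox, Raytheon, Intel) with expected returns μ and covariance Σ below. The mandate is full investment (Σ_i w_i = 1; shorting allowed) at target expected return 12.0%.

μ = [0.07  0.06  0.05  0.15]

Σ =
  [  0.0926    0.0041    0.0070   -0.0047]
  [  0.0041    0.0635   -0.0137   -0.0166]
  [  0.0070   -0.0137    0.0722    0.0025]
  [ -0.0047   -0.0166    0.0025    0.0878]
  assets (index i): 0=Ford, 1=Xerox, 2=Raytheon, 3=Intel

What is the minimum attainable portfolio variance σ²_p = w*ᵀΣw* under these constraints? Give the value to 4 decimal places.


u=Σ⁻¹μ = [0.7225  1.6135  0.8584  2.0277]
v=Σ⁻¹𝟙 = [9.3195  22.8720  16.7420  15.7360]
a=μᵀu=0.494468  b=𝟙ᵀu=5.222190  c=𝟙ᵀv=64.669539  D=ac−b²=4.705725
λ₁=(c·0.120−b)/D = (64.669539·0.120−5.222190)/4.705725 = 0.539376
λ₂=(a−b·0.120)/D = (0.494468−5.222190·0.120)/4.705725 = -0.028092
w* = 0.539376·u + -0.028092·v:
  w_0 = 0.539376·0.7225 + -0.028092·9.3195 = 0.1279  (Ford)
  w_1 = 0.539376·1.6135 + -0.028092·22.8720 = 0.2278  (Xerox)
  w_2 = 0.539376·0.8584 + -0.028092·16.7420 = -0.0073  (Raytheon)
  w_3 = 0.539376·2.0277 + -0.028092·15.7360 = 0.6516  (Intel)
Σw_i=1.0000  μᵀw=0.1200
σ²=wᵀΣw=λ₁·μ_p+λ₂ = 0.539376·0.120 + -0.028092 = 0.036633 ≈ 0.0366

0.0366


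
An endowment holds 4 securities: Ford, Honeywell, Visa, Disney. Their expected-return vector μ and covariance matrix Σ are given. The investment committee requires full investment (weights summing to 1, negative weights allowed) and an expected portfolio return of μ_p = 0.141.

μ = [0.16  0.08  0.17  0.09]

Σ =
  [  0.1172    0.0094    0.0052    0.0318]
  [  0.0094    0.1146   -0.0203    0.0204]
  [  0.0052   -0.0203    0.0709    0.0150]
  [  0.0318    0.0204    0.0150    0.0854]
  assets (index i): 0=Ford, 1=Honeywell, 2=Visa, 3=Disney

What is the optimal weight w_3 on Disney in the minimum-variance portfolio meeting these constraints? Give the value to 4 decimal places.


0.0493

g=Σ⁻¹μ = [1.1916  1.0896  2.6467  -0.1150]
h=Σ⁻¹𝟙 = [5.8389  10.2572  15.6973  4.3280]
a=μᵀg=0.717405  b=𝟙ᵀg=4.812873  c=𝟙ᵀh=36.121501  D=ac−b²=2.749993
λ₁=(c·0.141−b)/D = (36.121501·0.141−4.812873)/2.749993 = 0.101913
λ₂=(a−b·0.141)/D = (0.717405−4.812873·0.141)/2.749993 = 0.014105
w* = 0.101913·g + 0.014105·h:
  w_0 = 0.101913·1.1916 + 0.014105·5.8389 = 0.2038  (Ford)
  w_1 = 0.101913·1.0896 + 0.014105·10.2572 = 0.2557  (Honeywell)
  w_2 = 0.101913·2.6467 + 0.014105·15.6973 = 0.4911  (Visa)
  w_3 = 0.101913·-0.1150 + 0.014105·4.3280 = 0.0493  (Disney)
Σw_i=1.0000  μᵀw=0.1410
σ²=wᵀΣw=λ₁·μ_p+λ₂ = 0.101913·0.141 + 0.014105 = 0.028475 ≈ 0.0285


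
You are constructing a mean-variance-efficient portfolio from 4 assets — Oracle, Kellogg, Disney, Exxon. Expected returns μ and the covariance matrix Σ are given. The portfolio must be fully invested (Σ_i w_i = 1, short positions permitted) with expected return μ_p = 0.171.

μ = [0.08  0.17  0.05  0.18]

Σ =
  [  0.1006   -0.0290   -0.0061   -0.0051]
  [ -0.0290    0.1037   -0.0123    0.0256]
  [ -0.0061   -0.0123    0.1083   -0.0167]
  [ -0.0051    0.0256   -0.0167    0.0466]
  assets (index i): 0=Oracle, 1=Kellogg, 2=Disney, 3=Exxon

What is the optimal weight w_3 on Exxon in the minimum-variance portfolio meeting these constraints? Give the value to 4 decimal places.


0.7579

u=Σ⁻¹μ = [1.4255  1.2542  1.2679  3.7840]
v=Σ⁻¹𝟙 = [14.8441  9.8796  14.7283  22.9346]
a=μᵀu=1.071782  b=𝟙ᵀu=7.731692  c=𝟙ᵀv=62.386538  D=ac−b²=7.085711
λ₁=(c·0.171−b)/D = (62.386538·0.171−7.731692)/7.085711 = 0.414412
λ₂=(a−b·0.171)/D = (1.071782−7.731692·0.171)/7.085711 = -0.035330
w* = 0.414412·u + -0.035330·v:
  w_0 = 0.414412·1.4255 + -0.035330·14.8441 = 0.0663  (Oracle)
  w_1 = 0.414412·1.2542 + -0.035330·9.8796 = 0.1707  (Kellogg)
  w_2 = 0.414412·1.2679 + -0.035330·14.7283 = 0.0051  (Disney)
  w_3 = 0.414412·3.7840 + -0.035330·22.9346 = 0.7579  (Exxon)
Σw_i=1.0000  μᵀw=0.1710
σ²=wᵀΣw=λ₁·μ_p+λ₂ = 0.414412·0.171 + -0.035330 = 0.035535 ≈ 0.0355


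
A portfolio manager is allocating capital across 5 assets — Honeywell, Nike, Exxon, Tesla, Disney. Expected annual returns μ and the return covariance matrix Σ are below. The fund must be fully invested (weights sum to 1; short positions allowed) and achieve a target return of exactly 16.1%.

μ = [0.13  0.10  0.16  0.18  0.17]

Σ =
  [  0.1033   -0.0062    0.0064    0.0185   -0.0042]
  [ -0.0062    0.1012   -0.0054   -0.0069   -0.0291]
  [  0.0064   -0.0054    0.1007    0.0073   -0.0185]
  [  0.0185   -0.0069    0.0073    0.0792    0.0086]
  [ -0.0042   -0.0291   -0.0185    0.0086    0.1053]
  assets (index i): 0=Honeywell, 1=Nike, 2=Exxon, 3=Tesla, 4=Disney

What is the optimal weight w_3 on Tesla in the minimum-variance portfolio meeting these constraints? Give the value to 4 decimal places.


p=Σ⁻¹μ = [1.0379  1.9643  1.9406  1.7624  2.3957]
q=Σ⁻¹𝟙 = [8.8954  16.2538  12.4784  9.0995  15.7924]
a=μᵀp=1.366358  b=𝟙ᵀp=9.100937  c=𝟙ᵀq=62.519455  D=ac−b²=2.596925
λ₁=(c·0.161−b)/D = (62.519455·0.161−9.100937)/2.596925 = 0.371476
λ₂=(a−b·0.161)/D = (1.366358−9.100937·0.161)/2.596925 = -0.038081
w* = 0.371476·p + -0.038081·q:
  w_0 = 0.371476·1.0379 + -0.038081·8.8954 = 0.0468  (Honeywell)
  w_1 = 0.371476·1.9643 + -0.038081·16.2538 = 0.1107  (Nike)
  w_2 = 0.371476·1.9406 + -0.038081·12.4784 = 0.2457  (Exxon)
  w_3 = 0.371476·1.7624 + -0.038081·9.0995 = 0.3082  (Tesla)
  w_4 = 0.371476·2.3957 + -0.038081·15.7924 = 0.2886  (Disney)
Σw_i=1.0000  μᵀw=0.1610
σ²=wᵀΣw=λ₁·μ_p+λ₂ = 0.371476·0.161 + -0.038081 = 0.021727 ≈ 0.0217

0.3082


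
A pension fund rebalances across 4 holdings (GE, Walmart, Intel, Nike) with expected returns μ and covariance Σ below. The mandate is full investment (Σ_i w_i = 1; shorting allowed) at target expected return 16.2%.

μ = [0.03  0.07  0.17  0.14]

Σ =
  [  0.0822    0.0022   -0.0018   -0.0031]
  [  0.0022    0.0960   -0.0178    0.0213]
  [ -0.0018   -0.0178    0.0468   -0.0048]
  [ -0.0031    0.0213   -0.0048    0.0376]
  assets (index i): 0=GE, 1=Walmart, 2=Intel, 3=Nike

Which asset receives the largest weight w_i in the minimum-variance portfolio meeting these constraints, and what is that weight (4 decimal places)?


Intel (0.5454)

u=Σ⁻¹μ = [0.5916  0.6343  4.3029  3.9621]
v=Σ⁻¹𝟙 = [13.5017  9.5934  28.1892  25.8730]
a=μᵀu=1.348340  b=𝟙ᵀu=9.490979  c=𝟙ᵀv=77.157368  D=ac−b²=13.955705
λ₁=(c·0.162−b)/D = (77.157368·0.162−9.490979)/13.955705 = 0.215576
λ₂=(a−b·0.162)/D = (1.348340−9.490979·0.162)/13.955705 = -0.013557
w* = 0.215576·u + -0.013557·v:
  w_0 = 0.215576·0.5916 + -0.013557·13.5017 = -0.0555  (GE)
  w_1 = 0.215576·0.6343 + -0.013557·9.5934 = 0.0067  (Walmart)
  w_2 = 0.215576·4.3029 + -0.013557·28.1892 = 0.5454  (Intel)
  w_3 = 0.215576·3.9621 + -0.013557·25.8730 = 0.5034  (Nike)
Σw_i=1.0000  μᵀw=0.1620
σ²=wᵀΣw=λ₁·μ_p+λ₂ = 0.215576·0.162 + -0.013557 = 0.021366 ≈ 0.0214


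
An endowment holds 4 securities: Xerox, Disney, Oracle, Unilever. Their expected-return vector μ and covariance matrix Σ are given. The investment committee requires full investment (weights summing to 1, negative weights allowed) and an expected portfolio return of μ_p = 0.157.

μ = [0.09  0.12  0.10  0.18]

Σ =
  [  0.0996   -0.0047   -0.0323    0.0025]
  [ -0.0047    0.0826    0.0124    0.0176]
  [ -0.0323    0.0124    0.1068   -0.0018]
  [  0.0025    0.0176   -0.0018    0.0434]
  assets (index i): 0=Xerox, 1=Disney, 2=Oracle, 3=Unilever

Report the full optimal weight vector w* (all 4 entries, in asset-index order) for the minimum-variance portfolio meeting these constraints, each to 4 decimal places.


p=Σ⁻¹μ = [1.2581  0.4873  1.3265  3.9324]
q=Σ⁻¹𝟙 = [14.1319  6.6504  13.2035  20.0781]
a=μᵀp=1.012189  b=𝟙ᵀp=7.004326  c=𝟙ᵀq=54.063885  D=ac−b²=5.662281
λ₁=(c·0.157−b)/D = (54.063885·0.157−7.004326)/5.662281 = 0.262033
λ₂=(a−b·0.157)/D = (1.012189−7.004326·0.157)/5.662281 = -0.015451
w* = 0.262033·p + -0.015451·q:
  w_0 = 0.262033·1.2581 + -0.015451·14.1319 = 0.1113  (Xerox)
  w_1 = 0.262033·0.4873 + -0.015451·6.6504 = 0.0249  (Disney)
  w_2 = 0.262033·1.3265 + -0.015451·13.2035 = 0.1436  (Oracle)
  w_3 = 0.262033·3.9324 + -0.015451·20.0781 = 0.7202  (Unilever)
Σw_i=1.0000  μᵀw=0.1570
σ²=wᵀΣw=λ₁·μ_p+λ₂ = 0.262033·0.157 + -0.015451 = 0.025688 ≈ 0.0257

0.1113  0.0249  0.1436  0.7202


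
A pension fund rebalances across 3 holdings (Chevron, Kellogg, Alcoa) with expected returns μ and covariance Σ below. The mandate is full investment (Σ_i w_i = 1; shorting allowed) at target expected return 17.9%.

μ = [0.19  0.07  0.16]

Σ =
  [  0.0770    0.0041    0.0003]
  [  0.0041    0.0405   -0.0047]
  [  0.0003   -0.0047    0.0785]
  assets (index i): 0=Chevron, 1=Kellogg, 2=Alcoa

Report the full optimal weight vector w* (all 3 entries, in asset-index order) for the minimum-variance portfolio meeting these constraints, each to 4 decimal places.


0.5870  -0.0155  0.4285

g=Σ⁻¹μ = [2.3668  1.7363  2.1331]
h=Σ⁻¹𝟙 = [11.5917  25.1659  14.2013]
a=μᵀg=0.912531  b=𝟙ᵀg=6.236243  c=𝟙ᵀh=50.958915  D=ac−b²=7.610855
λ₁=(c·0.179−b)/D = (50.958915·0.179−6.236243)/7.610855 = 0.379117
λ₂=(a−b·0.179)/D = (0.912531−6.236243·0.179)/7.610855 = -0.026772
w* = 0.379117·g + -0.026772·h:
  w_0 = 0.379117·2.3668 + -0.026772·11.5917 = 0.5870  (Chevron)
  w_1 = 0.379117·1.7363 + -0.026772·25.1659 = -0.0155  (Kellogg)
  w_2 = 0.379117·2.1331 + -0.026772·14.2013 = 0.4285  (Alcoa)
Σw_i=1.0000  μᵀw=0.1790
σ²=wᵀΣw=λ₁·μ_p+λ₂ = 0.379117·0.179 + -0.026772 = 0.041090 ≈ 0.0411


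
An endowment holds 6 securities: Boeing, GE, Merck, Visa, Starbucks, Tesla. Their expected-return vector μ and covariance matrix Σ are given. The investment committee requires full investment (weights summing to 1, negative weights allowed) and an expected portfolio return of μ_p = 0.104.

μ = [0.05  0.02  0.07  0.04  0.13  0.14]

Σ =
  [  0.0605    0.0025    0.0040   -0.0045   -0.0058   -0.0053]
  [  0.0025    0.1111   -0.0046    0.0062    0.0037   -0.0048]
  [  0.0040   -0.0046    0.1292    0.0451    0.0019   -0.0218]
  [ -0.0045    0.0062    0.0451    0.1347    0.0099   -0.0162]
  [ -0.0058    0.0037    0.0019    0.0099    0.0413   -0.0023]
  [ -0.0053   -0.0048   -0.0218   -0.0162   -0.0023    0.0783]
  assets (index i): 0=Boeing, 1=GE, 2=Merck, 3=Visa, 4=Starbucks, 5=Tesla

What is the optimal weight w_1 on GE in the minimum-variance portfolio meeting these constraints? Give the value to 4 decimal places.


0.0474

g=Σ⁻¹μ = [1.2918  0.1632  0.8047  0.0823  3.3817  2.2259]
h=Σ⁻¹𝟙 = [20.1247  8.5596  8.3813  5.2748  25.6715  18.8372]
a=μᵀg=0.878718  b=𝟙ᵀg=7.949614  c=𝟙ᵀh=86.849079  D=ac−b²=13.119473
λ₁=(c·0.104−b)/D = (86.849079·0.104−7.949614)/13.119473 = 0.082525
λ₂=(a−b·0.104)/D = (0.878718−7.949614·0.104)/13.119473 = 0.003960
w* = 0.082525·g + 0.003960·h:
  w_0 = 0.082525·1.2918 + 0.003960·20.1247 = 0.1863  (Boeing)
  w_1 = 0.082525·0.1632 + 0.003960·8.5596 = 0.0474  (GE)
  w_2 = 0.082525·0.8047 + 0.003960·8.3813 = 0.0996  (Merck)
  w_3 = 0.082525·0.0823 + 0.003960·5.2748 = 0.0277  (Visa)
  w_4 = 0.082525·3.3817 + 0.003960·25.6715 = 0.3807  (Starbucks)
  w_5 = 0.082525·2.2259 + 0.003960·18.8372 = 0.2583  (Tesla)
Σw_i=1.0000  μᵀw=0.1040
σ²=wᵀΣw=λ₁·μ_p+λ₂ = 0.082525·0.104 + 0.003960 = 0.012543 ≈ 0.0125


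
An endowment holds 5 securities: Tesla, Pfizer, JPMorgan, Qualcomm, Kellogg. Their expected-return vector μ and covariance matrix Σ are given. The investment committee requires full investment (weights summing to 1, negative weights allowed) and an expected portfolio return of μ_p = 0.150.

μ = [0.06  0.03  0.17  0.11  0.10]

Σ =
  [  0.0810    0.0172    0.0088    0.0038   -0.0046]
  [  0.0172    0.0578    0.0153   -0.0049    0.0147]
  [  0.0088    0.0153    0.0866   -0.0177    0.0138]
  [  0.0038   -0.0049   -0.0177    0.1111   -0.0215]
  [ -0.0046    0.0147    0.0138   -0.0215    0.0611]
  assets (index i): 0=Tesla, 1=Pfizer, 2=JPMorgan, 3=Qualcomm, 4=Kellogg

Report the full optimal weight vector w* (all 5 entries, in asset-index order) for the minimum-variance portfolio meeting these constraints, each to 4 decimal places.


0.0897  -0.2461  0.4740  0.3184  0.3641

g=Σ⁻¹μ = [0.6765  -0.5731  2.0207  1.6402  1.9463]
h=Σ⁻¹𝟙 = [9.9046  8.5924  9.0181  13.9447  17.9151]
a=μᵀg=0.741962  b=𝟙ᵀg=5.710563  c=𝟙ᵀh=59.374983  D=ac−b²=11.443436
λ₁=(c·0.150−b)/D = (59.374983·0.150−5.710563)/11.443436 = 0.279259
λ₂=(a−b·0.150)/D = (0.741962−5.710563·0.150)/11.443436 = -0.010016
w* = 0.279259·g + -0.010016·h:
  w_0 = 0.279259·0.6765 + -0.010016·9.9046 = 0.0897  (Tesla)
  w_1 = 0.279259·-0.5731 + -0.010016·8.5924 = -0.2461  (Pfizer)
  w_2 = 0.279259·2.0207 + -0.010016·9.0181 = 0.4740  (JPMorgan)
  w_3 = 0.279259·1.6402 + -0.010016·13.9447 = 0.3184  (Qualcomm)
  w_4 = 0.279259·1.9463 + -0.010016·17.9151 = 0.3641  (Kellogg)
Σw_i=1.0000  μᵀw=0.1500
σ²=wᵀΣw=λ₁·μ_p+λ₂ = 0.279259·0.150 + -0.010016 = 0.031872 ≈ 0.0319


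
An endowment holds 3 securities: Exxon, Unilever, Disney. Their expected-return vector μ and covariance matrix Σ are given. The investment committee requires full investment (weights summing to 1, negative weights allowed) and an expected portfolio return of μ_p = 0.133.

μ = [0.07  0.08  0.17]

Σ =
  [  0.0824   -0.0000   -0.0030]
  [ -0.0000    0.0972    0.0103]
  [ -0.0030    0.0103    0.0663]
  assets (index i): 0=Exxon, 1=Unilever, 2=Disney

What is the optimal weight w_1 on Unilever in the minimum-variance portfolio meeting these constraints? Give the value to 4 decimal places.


p=Σ⁻¹μ = [0.9413  0.5560  2.5203]
q=Σ⁻¹𝟙 = [12.6563  8.7735  14.2926]
a=μᵀp=0.538822  b=𝟙ᵀp=4.017569  c=𝟙ᵀq=35.722436  D=ac−b²=3.107162
λ₁=(c·0.133−b)/D = (35.722436·0.133−4.017569)/3.107162 = 0.236072
λ₂=(a−b·0.133)/D = (0.538822−4.017569·0.133)/3.107162 = 0.001443
w* = 0.236072·p + 0.001443·q:
  w_0 = 0.236072·0.9413 + 0.001443·12.6563 = 0.2405  (Exxon)
  w_1 = 0.236072·0.5560 + 0.001443·8.7735 = 0.1439  (Unilever)
  w_2 = 0.236072·2.5203 + 0.001443·14.2926 = 0.6156  (Disney)
Σw_i=1.0000  μᵀw=0.1330
σ²=wᵀΣw=λ₁·μ_p+λ₂ = 0.236072·0.133 + 0.001443 = 0.032841 ≈ 0.0328

0.1439


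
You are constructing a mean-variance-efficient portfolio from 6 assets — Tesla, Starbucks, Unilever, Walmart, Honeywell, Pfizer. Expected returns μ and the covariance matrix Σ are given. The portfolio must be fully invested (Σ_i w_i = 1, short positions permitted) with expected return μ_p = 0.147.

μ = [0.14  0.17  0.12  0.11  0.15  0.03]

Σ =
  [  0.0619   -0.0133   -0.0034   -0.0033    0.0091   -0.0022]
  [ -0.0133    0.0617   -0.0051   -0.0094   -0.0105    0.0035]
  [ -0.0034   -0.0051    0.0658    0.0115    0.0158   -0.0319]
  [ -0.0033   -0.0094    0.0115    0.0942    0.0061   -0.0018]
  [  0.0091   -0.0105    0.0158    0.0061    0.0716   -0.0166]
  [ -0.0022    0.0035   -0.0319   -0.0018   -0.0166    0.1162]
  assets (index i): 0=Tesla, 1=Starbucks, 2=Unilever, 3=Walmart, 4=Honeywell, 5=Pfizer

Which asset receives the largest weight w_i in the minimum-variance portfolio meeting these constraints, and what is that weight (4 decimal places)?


Starbucks (0.3659)

p=Σ⁻¹μ = [3.0703  4.0669  2.1162  1.3157  1.9717  1.0768]
q=Σ⁻¹𝟙 = [22.0549  25.6692  21.0857  10.8359  13.0785  16.0750]
a=μᵀp=1.847959  b=𝟙ᵀp=13.617705  c=𝟙ᵀq=108.799238  D=ac−b²=15.614621
λ₁=(c·0.147−b)/D = (108.799238·0.147−13.617705)/15.614621 = 0.152151
λ₂=(a−b·0.147)/D = (1.847959−13.617705·0.147)/15.614621 = -0.009853
w* = 0.152151·p + -0.009853·q:
  w_0 = 0.152151·3.0703 + -0.009853·22.0549 = 0.2499  (Tesla)
  w_1 = 0.152151·4.0669 + -0.009853·25.6692 = 0.3659  (Starbucks)
  w_2 = 0.152151·2.1162 + -0.009853·21.0857 = 0.1142  (Unilever)
  w_3 = 0.152151·1.3157 + -0.009853·10.8359 = 0.0934  (Walmart)
  w_4 = 0.152151·1.9717 + -0.009853·13.0785 = 0.1711  (Honeywell)
  w_5 = 0.152151·1.0768 + -0.009853·16.0750 = 0.0055  (Pfizer)
Σw_i=1.0000  μᵀw=0.1470
σ²=wᵀΣw=λ₁·μ_p+λ₂ = 0.152151·0.147 + -0.009853 = 0.012514 ≈ 0.0125


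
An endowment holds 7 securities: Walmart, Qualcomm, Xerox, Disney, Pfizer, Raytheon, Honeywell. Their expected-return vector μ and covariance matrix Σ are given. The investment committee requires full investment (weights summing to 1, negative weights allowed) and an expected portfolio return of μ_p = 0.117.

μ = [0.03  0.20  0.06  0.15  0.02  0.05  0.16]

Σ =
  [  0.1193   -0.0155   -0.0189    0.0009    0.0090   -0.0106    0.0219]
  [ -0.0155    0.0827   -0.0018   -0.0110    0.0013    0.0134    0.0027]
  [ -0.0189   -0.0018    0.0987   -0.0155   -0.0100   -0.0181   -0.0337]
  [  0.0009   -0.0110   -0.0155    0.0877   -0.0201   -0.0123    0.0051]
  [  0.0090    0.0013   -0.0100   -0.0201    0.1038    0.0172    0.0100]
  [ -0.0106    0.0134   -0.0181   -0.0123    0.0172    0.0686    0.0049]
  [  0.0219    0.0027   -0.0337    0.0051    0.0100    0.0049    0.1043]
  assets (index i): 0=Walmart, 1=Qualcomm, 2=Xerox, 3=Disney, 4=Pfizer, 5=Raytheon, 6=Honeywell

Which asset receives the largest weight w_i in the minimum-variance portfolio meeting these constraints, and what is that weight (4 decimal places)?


Disney (0.2169)

p=Σ⁻¹μ = [0.6368  2.6847  2.0203  2.5450  0.4464  1.0541  1.7668]
q=Σ⁻¹𝟙 = [12.9941  14.0769  25.2211  22.1633  10.4554  21.0159  11.5706]
a=μᵀp=1.403346  b=𝟙ᵀp=11.154146  c=𝟙ᵀq=117.497211  D=ac−b²=40.474250
λ₁=(c·0.117−b)/D = (117.497211·0.117−11.154146)/40.474250 = 0.064066
λ₂=(a−b·0.117)/D = (1.403346−11.154146·0.117)/40.474250 = 0.002429
w* = 0.064066·p + 0.002429·q:
  w_0 = 0.064066·0.6368 + 0.002429·12.9941 = 0.0724  (Walmart)
  w_1 = 0.064066·2.6847 + 0.002429·14.0769 = 0.2062  (Qualcomm)
  w_2 = 0.064066·2.0203 + 0.002429·25.2211 = 0.1907  (Xerox)
  w_3 = 0.064066·2.5450 + 0.002429·22.1633 = 0.2169  (Disney)
  w_4 = 0.064066·0.4464 + 0.002429·10.4554 = 0.0540  (Pfizer)
  w_5 = 0.064066·1.0541 + 0.002429·21.0159 = 0.1186  (Raytheon)
  w_6 = 0.064066·1.7668 + 0.002429·11.5706 = 0.1413  (Honeywell)
Σw_i=1.0000  μᵀw=0.1170
σ²=wᵀΣw=λ₁·μ_p+λ₂ = 0.064066·0.117 + 0.002429 = 0.009925 ≈ 0.0099


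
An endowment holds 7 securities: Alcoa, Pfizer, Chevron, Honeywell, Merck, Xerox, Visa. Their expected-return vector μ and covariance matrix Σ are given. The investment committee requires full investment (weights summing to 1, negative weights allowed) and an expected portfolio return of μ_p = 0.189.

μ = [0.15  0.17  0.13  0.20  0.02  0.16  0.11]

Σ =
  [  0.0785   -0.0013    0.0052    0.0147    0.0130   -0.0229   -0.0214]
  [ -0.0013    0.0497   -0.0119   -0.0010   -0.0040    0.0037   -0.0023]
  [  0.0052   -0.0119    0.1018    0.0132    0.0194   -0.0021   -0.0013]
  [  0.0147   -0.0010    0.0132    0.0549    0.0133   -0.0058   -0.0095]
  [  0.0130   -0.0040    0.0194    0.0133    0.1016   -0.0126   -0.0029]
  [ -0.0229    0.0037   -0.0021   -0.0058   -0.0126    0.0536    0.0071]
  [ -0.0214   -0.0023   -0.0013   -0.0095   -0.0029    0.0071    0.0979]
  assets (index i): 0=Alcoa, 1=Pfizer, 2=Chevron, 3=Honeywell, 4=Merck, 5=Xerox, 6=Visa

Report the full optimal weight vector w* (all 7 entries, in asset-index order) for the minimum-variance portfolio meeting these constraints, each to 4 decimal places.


0.1732  0.2485  0.0702  0.3299  -0.1516  0.2483  0.0814

u=Σ⁻¹μ = [3.0058  3.6329  1.2463  3.4118  -0.1607  4.1460  1.9082]
v=Σ⁻¹𝟙 = [20.6332  22.3252  8.6605  14.5141  8.4073  27.8298  15.0034]
a=μᵀu=2.782882  b=𝟙ᵀu=17.190244  c=𝟙ᵀv=117.373533  D=ac−b²=31.132181
λ₁=(c·0.189−b)/D = (117.373533·0.189−17.190244)/31.132181 = 0.160392
λ₂=(a−b·0.189)/D = (2.782882−17.190244·0.189)/31.132181 = -0.014971
w* = 0.160392·u + -0.014971·v:
  w_0 = 0.160392·3.0058 + -0.014971·20.6332 = 0.1732  (Alcoa)
  w_1 = 0.160392·3.6329 + -0.014971·22.3252 = 0.2485  (Pfizer)
  w_2 = 0.160392·1.2463 + -0.014971·8.6605 = 0.0702  (Chevron)
  w_3 = 0.160392·3.4118 + -0.014971·14.5141 = 0.3299  (Honeywell)
  w_4 = 0.160392·-0.1607 + -0.014971·8.4073 = -0.1516  (Merck)
  w_5 = 0.160392·4.1460 + -0.014971·27.8298 = 0.2483  (Xerox)
  w_6 = 0.160392·1.9082 + -0.014971·15.0034 = 0.0814  (Visa)
Σw_i=1.0000  μᵀw=0.1890
σ²=wᵀΣw=λ₁·μ_p+λ₂ = 0.160392·0.189 + -0.014971 = 0.015343 ≈ 0.0153


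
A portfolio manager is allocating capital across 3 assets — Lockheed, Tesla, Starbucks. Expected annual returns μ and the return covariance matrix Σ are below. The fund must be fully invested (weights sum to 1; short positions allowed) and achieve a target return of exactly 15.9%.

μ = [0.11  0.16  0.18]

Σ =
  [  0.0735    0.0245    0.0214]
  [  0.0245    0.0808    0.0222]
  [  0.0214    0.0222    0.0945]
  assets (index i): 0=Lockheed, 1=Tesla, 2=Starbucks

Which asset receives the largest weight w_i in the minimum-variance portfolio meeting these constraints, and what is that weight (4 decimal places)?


g=Σ⁻¹μ = [0.6115  1.3999  1.4374]
h=Σ⁻¹𝟙 = [9.0582  7.7885  6.7011]
a=μᵀg=0.549976  b=𝟙ᵀg=3.448753  c=𝟙ᵀh=23.547768  D=ac−b²=1.056815
λ₁=(c·0.159−b)/D = (23.547768·0.159−3.448753)/1.056815 = 0.279465
λ₂=(a−b·0.159)/D = (0.549976−3.448753·0.159)/1.056815 = 0.001537
w* = 0.279465·g + 0.001537·h:
  w_0 = 0.279465·0.6115 + 0.001537·9.0582 = 0.1848  (Lockheed)
  w_1 = 0.279465·1.3999 + 0.001537·7.7885 = 0.4032  (Tesla)
  w_2 = 0.279465·1.4374 + 0.001537·6.7011 = 0.4120  (Starbucks)
Σw_i=1.0000  μᵀw=0.1590
σ²=wᵀΣw=λ₁·μ_p+λ₂ = 0.279465·0.159 + 0.001537 = 0.045972 ≈ 0.0460

Starbucks (0.4120)


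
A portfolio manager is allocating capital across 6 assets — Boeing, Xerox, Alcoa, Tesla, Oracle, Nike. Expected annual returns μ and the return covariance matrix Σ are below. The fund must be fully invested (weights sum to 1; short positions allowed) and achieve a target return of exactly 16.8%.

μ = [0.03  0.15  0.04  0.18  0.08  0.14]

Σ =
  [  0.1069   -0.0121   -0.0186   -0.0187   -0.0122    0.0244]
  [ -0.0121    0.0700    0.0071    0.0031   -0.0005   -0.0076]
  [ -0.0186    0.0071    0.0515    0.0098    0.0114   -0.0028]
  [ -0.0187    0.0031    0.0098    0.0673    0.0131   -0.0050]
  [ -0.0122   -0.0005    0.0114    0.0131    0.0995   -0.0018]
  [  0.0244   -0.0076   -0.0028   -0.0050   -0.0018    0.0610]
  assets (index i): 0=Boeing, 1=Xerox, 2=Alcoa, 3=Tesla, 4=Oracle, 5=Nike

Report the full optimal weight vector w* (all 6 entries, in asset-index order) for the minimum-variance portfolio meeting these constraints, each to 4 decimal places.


g=Σ⁻¹μ = [0.5206  2.3866  0.1289  2.7798  0.5467  2.6341]
h=Σ⁻¹𝟙 = [14.5473  15.9186  18.6469  14.9864  8.0736  14.8804]
a=μᵀg=1.291639  b=𝟙ᵀg=8.996775  c=𝟙ᵀh=87.053228  D=ac−b²=31.499377
λ₁=(c·0.168−b)/D = (87.053228·0.168−8.996775)/31.499377 = 0.178676
λ₂=(a−b·0.168)/D = (1.291639−8.996775·0.168)/31.499377 = -0.006979
w* = 0.178676·g + -0.006979·h:
  w_0 = 0.178676·0.5206 + -0.006979·14.5473 = -0.0085  (Boeing)
  w_1 = 0.178676·2.3866 + -0.006979·15.9186 = 0.3153  (Xerox)
  w_2 = 0.178676·0.1289 + -0.006979·18.6469 = -0.1071  (Alcoa)
  w_3 = 0.178676·2.7798 + -0.006979·14.9864 = 0.3921  (Tesla)
  w_4 = 0.178676·0.5467 + -0.006979·8.0736 = 0.0413  (Oracle)
  w_5 = 0.178676·2.6341 + -0.006979·14.8804 = 0.3668  (Nike)
Σw_i=1.0000  μᵀw=0.1680
σ²=wᵀΣw=λ₁·μ_p+λ₂ = 0.178676·0.168 + -0.006979 = 0.023039 ≈ 0.0230

-0.0085  0.3153  -0.1071  0.3921  0.0413  0.3668


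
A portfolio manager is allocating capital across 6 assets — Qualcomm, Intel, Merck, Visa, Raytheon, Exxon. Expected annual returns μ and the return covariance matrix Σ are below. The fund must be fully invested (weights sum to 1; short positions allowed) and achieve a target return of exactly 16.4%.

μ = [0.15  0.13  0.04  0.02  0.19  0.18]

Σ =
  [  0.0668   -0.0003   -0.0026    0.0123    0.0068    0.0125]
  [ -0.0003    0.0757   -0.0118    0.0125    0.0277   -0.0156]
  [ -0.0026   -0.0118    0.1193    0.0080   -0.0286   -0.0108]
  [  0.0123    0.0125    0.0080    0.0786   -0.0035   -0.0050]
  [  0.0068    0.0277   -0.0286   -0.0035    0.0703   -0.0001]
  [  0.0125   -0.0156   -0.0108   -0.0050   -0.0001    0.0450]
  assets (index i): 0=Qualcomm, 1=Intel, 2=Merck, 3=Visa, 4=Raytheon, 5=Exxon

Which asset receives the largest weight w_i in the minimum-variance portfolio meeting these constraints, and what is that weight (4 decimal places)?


Exxon (0.4333)

x=Σ⁻¹μ = [1.1779  2.0661  1.5788  -0.0076  2.4234  4.7725]
y=Σ⁻¹𝟙 = [6.5479  14.8895  15.5680  10.3354  14.6160  30.4822]
a=μᵀx=1.827773  b=𝟙ᵀx=12.011084  c=𝟙ᵀy=92.439026  D=ac−b²=24.691402
λ₁=(c·0.164−b)/D = (92.439026·0.164−12.011084)/24.691402 = 0.127531
λ₂=(a−b·0.164)/D = (1.827773−12.011084·0.164)/24.691402 = -0.005753
w* = 0.127531·x + -0.005753·y:
  w_0 = 0.127531·1.1779 + -0.005753·6.5479 = 0.1125  (Qualcomm)
  w_1 = 0.127531·2.0661 + -0.005753·14.8895 = 0.1778  (Intel)
  w_2 = 0.127531·1.5788 + -0.005753·15.5680 = 0.1118  (Merck)
  w_3 = 0.127531·-0.0076 + -0.005753·10.3354 = -0.0604  (Visa)
  w_4 = 0.127531·2.4234 + -0.005753·14.6160 = 0.2250  (Raytheon)
  w_5 = 0.127531·4.7725 + -0.005753·30.4822 = 0.4333  (Exxon)
Σw_i=1.0000  μᵀw=0.1640
σ²=wᵀΣw=λ₁·μ_p+λ₂ = 0.127531·0.164 + -0.005753 = 0.015162 ≈ 0.0152


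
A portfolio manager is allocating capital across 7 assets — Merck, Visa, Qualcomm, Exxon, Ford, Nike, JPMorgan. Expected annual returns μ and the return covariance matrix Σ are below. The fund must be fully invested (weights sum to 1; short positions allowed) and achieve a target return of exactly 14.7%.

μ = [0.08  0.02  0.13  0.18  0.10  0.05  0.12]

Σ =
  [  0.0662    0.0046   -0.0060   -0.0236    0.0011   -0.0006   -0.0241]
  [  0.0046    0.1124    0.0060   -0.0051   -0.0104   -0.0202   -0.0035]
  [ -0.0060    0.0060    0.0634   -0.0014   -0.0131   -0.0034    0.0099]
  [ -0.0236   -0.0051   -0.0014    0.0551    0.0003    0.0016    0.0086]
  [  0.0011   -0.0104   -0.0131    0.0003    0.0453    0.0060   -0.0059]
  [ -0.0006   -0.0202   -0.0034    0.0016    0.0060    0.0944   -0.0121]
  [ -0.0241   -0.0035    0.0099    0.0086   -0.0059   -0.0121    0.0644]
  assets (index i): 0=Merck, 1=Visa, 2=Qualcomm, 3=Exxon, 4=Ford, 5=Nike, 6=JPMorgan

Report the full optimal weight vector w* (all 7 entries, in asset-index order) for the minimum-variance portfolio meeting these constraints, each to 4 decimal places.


0.2307  -0.0806  0.2052  0.4211  0.1563  -0.0567  0.1241

u=Σ⁻¹μ = [4.0566  0.6219  2.7584  4.6469  3.2732  0.8642  2.8329]
v=Σ⁻¹𝟙 = [37.0950  14.3260  21.6227  30.8057  32.1549  15.7812  28.6616]
a=μᵀu=2.242470  b=𝟙ᵀu=19.054029  c=𝟙ᵀv=180.447064  D=ac−b²=41.591058
λ₁=(c·0.147−b)/D = (180.447064·0.147−19.054029)/41.591058 = 0.179647
λ₂=(a−b·0.147)/D = (2.242470−19.054029·0.147)/41.591058 = -0.013428
w* = 0.179647·u + -0.013428·v:
  w_0 = 0.179647·4.0566 + -0.013428·37.0950 = 0.2307  (Merck)
  w_1 = 0.179647·0.6219 + -0.013428·14.3260 = -0.0806  (Visa)
  w_2 = 0.179647·2.7584 + -0.013428·21.6227 = 0.2052  (Qualcomm)
  w_3 = 0.179647·4.6469 + -0.013428·30.8057 = 0.4211  (Exxon)
  w_4 = 0.179647·3.2732 + -0.013428·32.1549 = 0.1563  (Ford)
  w_5 = 0.179647·0.8642 + -0.013428·15.7812 = -0.0567  (Nike)
  w_6 = 0.179647·2.8329 + -0.013428·28.6616 = 0.1241  (JPMorgan)
Σw_i=1.0000  μᵀw=0.1470
σ²=wᵀΣw=λ₁·μ_p+λ₂ = 0.179647·0.147 + -0.013428 = 0.012980 ≈ 0.0130


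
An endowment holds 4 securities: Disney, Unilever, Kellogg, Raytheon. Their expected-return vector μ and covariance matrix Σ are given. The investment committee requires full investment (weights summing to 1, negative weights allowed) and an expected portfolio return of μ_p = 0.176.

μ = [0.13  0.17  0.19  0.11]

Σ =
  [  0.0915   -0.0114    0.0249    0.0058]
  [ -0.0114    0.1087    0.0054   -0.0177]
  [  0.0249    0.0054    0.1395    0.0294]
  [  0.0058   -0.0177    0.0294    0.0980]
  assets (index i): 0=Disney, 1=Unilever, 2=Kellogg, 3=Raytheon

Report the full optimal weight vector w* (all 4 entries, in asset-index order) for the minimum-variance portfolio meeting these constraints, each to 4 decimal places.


p=Σ⁻¹μ = [1.3594  1.8509  0.8088  1.1337]
q=Σ⁻¹𝟙 = [11.0757  12.0327  2.4075  10.9996]
a=μᵀp=0.769753  b=𝟙ᵀp=5.152787  c=𝟙ᵀq=36.515523  D=ac−b²=1.556741
λ₁=(c·0.176−b)/D = (36.515523·0.176−5.152787)/1.556741 = 0.818341
λ₂=(a−b·0.176)/D = (0.769753−5.152787·0.176)/1.556741 = -0.088092
w* = 0.818341·p + -0.088092·q:
  w_0 = 0.818341·1.3594 + -0.088092·11.0757 = 0.1368  (Disney)
  w_1 = 0.818341·1.8509 + -0.088092·12.0327 = 0.4547  (Unilever)
  w_2 = 0.818341·0.8088 + -0.088092·2.4075 = 0.4498  (Kellogg)
  w_3 = 0.818341·1.1337 + -0.088092·10.9996 = -0.0413  (Raytheon)
Σw_i=1.0000  μᵀw=0.1760
σ²=wᵀΣw=λ₁·μ_p+λ₂ = 0.818341·0.176 + -0.088092 = 0.055936 ≈ 0.0559

0.1368  0.4547  0.4498  -0.0413


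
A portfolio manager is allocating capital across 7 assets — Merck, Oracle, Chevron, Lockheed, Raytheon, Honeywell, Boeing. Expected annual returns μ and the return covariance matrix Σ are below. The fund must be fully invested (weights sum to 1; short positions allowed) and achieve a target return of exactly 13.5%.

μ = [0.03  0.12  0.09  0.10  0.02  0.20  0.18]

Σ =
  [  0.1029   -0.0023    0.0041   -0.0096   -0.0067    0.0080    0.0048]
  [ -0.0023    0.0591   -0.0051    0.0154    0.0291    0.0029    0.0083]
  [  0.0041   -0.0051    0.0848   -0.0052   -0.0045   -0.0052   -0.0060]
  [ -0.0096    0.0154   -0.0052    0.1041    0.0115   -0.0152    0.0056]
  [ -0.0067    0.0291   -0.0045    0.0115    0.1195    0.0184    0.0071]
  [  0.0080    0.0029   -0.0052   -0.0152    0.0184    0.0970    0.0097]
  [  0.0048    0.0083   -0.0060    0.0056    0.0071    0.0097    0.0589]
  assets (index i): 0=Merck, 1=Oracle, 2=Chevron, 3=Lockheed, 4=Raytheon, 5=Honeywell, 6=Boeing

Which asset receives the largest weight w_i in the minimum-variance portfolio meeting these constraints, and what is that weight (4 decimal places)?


Boeing (0.2372)

g=Σ⁻¹μ = [0.0288  1.8169  1.5049  1.0307  -0.7997  2.1393  2.5970]
h=Σ⁻¹𝟙 = [9.1836  12.0499  14.3564  9.7114  3.3067  9.5458  13.1000]
a=μᵀg=1.336742  b=𝟙ᵀg=8.317985  c=𝟙ᵀh=71.253638  D=ac−b²=26.058841
λ₁=(c·0.135−b)/D = (71.253638·0.135−8.317985)/26.058841 = 0.049935
λ₂=(a−b·0.135)/D = (1.336742−8.317985·0.135)/26.058841 = 0.008205
w* = 0.049935·g + 0.008205·h:
  w_0 = 0.049935·0.0288 + 0.008205·9.1836 = 0.0768  (Merck)
  w_1 = 0.049935·1.8169 + 0.008205·12.0499 = 0.1896  (Oracle)
  w_2 = 0.049935·1.5049 + 0.008205·14.3564 = 0.1929  (Chevron)
  w_3 = 0.049935·1.0307 + 0.008205·9.7114 = 0.1311  (Lockheed)
  w_4 = 0.049935·-0.7997 + 0.008205·3.3067 = -0.0128  (Raytheon)
  w_5 = 0.049935·2.1393 + 0.008205·9.5458 = 0.1852  (Honeywell)
  w_6 = 0.049935·2.5970 + 0.008205·13.1000 = 0.2372  (Boeing)
Σw_i=1.0000  μᵀw=0.1350
σ²=wᵀΣw=λ₁·μ_p+λ₂ = 0.049935·0.135 + 0.008205 = 0.014946 ≈ 0.0149
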